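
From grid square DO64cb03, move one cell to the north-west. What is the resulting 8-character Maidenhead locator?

Longitude extended square 0; −1 → -1, wraps to 9, carry into subsquare.
Longitude subsquare c = 2; −1 → 1 = b.
Latitude extended square 3; +1 → 4.

DO64bb94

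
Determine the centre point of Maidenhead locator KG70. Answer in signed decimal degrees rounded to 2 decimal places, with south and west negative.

-29.50, 35.00

Field K=10, G=6: +10·20° lon, +6·10° lat → SW at lon 20°, lat -30°.
Square 7, 0: +7·2° lon, +0·1° lat → SW at lon 34°, lat -30°.
Cell spans 2° lon × 1° lat. Centre is SW corner plus half of each.
latitude -29.50, longitude 35.00.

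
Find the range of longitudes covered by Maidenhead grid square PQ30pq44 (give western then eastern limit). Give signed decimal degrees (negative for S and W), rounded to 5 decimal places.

Field P=15, Q=16: +15·20° lon, +16·10° lat → SW at lon 120°, lat 70°.
Square 3, 0: +3·2° lon, +0·1° lat → SW at lon 126°, lat 70°.
Subsquare p=15, q=16: +15·0.0833333° lon, +16·0.0416667° lat → SW at lon 127.25°, lat 70.6667°.
Extended square 4, 4: +4·0.00833333° lon, +4·0.00416667° lat → SW at lon 127.283°, lat 70.6833°.
Cell spans 0.00833333° lon × 0.00416667° lat.
west 127.28333, east 127.29167.

127.28333, 127.29167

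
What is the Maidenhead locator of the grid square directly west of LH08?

Longitude square 0; −1 → -1, wraps to 9, carry into field.
Longitude field L = 11; −1 → 10 = K.
The latitude characters are unchanged.

KH98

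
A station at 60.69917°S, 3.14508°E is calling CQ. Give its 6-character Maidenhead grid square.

JC19nh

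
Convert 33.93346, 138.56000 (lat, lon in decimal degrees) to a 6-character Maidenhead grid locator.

Add 180° to longitude and 90° to latitude: 318.5600, 123.9335.
Field (20°×10°, letters A–R): 318.5600/20 → 15 → P, 123.9335/10 → 12 → M; chars PM.
Square (2°×1°, digits 0–9): 18.5600/2 → 9, 3.9335/1 → 3; chars 93.
Subsquare (5′×2.5′, letters a–x): 0.5600/0.0833333 → 6 → g, 0.9335/0.0416667 → 22 → w; chars gw.

PM93gw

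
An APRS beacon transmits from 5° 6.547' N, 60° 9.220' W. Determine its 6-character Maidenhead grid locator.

FJ95wc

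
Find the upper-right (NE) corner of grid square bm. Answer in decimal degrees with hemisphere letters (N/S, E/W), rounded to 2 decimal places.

40.00° N, 140.00° W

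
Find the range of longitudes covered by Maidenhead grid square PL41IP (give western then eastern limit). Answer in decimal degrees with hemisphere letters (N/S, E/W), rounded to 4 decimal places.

Field P=15, L=11: +15·20° lon, +11·10° lat → SW at lon 120°, lat 20°.
Square 4, 1: +4·2° lon, +1·1° lat → SW at lon 128°, lat 21°.
Subsquare i=8, p=15: +8·0.0833333° lon, +15·0.0416667° lat → SW at lon 128.667°, lat 21.625°.
Cell spans 0.0833333° lon × 0.0416667° lat.
west 128.6667° E, east 128.7500° E.

128.6667° E, 128.7500° E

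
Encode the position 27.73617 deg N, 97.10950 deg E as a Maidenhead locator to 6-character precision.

Shift to the Maidenhead origin (180°W, 90°S): lon 277.1095, lat 117.7362.
Field: 277.1095/20 → 13 → N, 117.7362/10 → 11 → L; chars NL.
Square: 17.1095/2 → 8, 7.7362/1 → 7; chars 87.
Subsquare: 1.1095/0.0833333 → 13 → n, 0.7362/0.0416667 → 17 → r; chars nr.

NL87nr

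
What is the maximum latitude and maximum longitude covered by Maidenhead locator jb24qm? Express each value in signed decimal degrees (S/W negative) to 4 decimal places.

Field J=9, B=1: +9·20° lon, +1·10° lat → SW at lon 0°, lat -80°.
Square 2, 4: +2·2° lon, +4·1° lat → SW at lon 4°, lat -76°.
Subsquare q=16, m=12: +16·0.0833333° lon, +12·0.0416667° lat → SW at lon 5.33333°, lat -75.5°.
Cell spans 0.0833333° lon × 0.0416667° lat. NE corner is SW corner plus one full cell.
latitude -75.4583, longitude 5.4167.

-75.4583, 5.4167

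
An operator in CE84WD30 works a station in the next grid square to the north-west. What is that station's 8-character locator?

CE84wd21

Longitude extended square 3; −1 → 2.
Latitude extended square 0; +1 → 1.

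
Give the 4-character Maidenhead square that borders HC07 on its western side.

Longitude square 0; −1 → -1, wraps to 9, carry into field.
Longitude field H = 7; −1 → 6 = G.
The latitude characters are unchanged.

GC97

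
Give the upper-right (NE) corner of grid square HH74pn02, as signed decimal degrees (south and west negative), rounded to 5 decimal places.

-15.44583, -24.74167

Field H=7, H=7: +7·20° lon, +7·10° lat → SW at lon -40°, lat -20°.
Square 7, 4: +7·2° lon, +4·1° lat → SW at lon -26°, lat -16°.
Subsquare p=15, n=13: +15·0.0833333° lon, +13·0.0416667° lat → SW at lon -24.75°, lat -15.4583°.
Extended square 0, 2: +0·0.00833333° lon, +2·0.00416667° lat → SW at lon -24.75°, lat -15.45°.
Cell spans 0.00833333° lon × 0.00416667° lat. NE corner is SW corner plus one full cell.
latitude -15.44583, longitude -24.74167.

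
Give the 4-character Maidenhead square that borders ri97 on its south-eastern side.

AI06

Longitude square 9; +1 → 10, wraps to 0, carry into field.
Longitude field R = 17; +1 → 18, wraps to 0 = A, wrapping around the antimeridian.
Latitude square 7; −1 → 6.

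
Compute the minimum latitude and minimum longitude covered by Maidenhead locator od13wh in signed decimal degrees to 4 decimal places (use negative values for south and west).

-56.7083, 103.8333

Field O=14, D=3: +14·20° lon, +3·10° lat → SW at lon 100°, lat -60°.
Square 1, 3: +1·2° lon, +3·1° lat → SW at lon 102°, lat -57°.
Subsquare w=22, h=7: +22·0.0833333° lon, +7·0.0416667° lat → SW at lon 103.833°, lat -56.7083°.
latitude -56.7083, longitude 103.8333.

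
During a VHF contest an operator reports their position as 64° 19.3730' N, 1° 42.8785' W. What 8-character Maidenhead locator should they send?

Shift to the Maidenhead origin (180°W, 90°S): lon 178.28536, lat 154.32288.
Field (20°×10°, letters A–R): 178.28536/20 → 8 → I, 154.32288/10 → 15 → P; chars IP.
Square (2°×1°, digits 0–9): 18.28536/2 → 9, 4.32288/1 → 4; chars 94.
Subsquare (5′×2.5′, letters a–x): 0.28536/0.0833333 → 3 → d, 0.32288/0.0416667 → 7 → h; chars dh.
Extended square (30″×15″, digits 0–9): 0.03536/0.00833333 → 4, 0.03122/0.00416667 → 7; chars 47.

IP94dh47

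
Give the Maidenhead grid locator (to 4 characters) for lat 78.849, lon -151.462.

Shift to the Maidenhead origin (180°W, 90°S): lon 28.54, lat 168.85.
Field: 28.54/20 → 1 → B, 168.85/10 → 16 → Q; chars BQ.
Square: 8.54/2 → 4, 8.85/1 → 8; chars 48.

BQ48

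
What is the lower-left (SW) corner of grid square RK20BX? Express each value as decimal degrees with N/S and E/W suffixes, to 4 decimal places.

Field R=17, K=10: +17·20° lon, +10·10° lat → SW at lon 160°, lat 10°.
Square 2, 0: +2·2° lon, +0·1° lat → SW at lon 164°, lat 10°.
Subsquare b=1, x=23: +1·0.0833333° lon, +23·0.0416667° lat → SW at lon 164.083°, lat 10.9583°.
latitude 10.9583° N, longitude 164.0833° E.

10.9583° N, 164.0833° E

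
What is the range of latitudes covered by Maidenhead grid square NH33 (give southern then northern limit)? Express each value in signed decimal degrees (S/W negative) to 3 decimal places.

-17.000, -16.000

Field N=13, H=7: +13·20° lon, +7·10° lat → SW at lon 80°, lat -20°.
Square 3, 3: +3·2° lon, +3·1° lat → SW at lon 86°, lat -17°.
Cell spans 2° lon × 1° lat.
south -17.000, north -16.000.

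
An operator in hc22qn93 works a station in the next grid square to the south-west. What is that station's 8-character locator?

Longitude extended square 9; −1 → 8.
Latitude extended square 3; −1 → 2.

HC22qn82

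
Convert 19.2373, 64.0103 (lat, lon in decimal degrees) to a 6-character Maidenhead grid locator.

MK29af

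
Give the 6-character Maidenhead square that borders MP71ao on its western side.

Longitude subsquare a = 0; −1 → -1, wraps to 23 = x, carry into square.
Longitude square 7; −1 → 6.
The latitude characters are unchanged.

MP61xo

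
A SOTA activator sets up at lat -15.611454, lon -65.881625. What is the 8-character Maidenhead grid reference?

Add 180° to longitude and 90° to latitude: 114.11838, 74.38855.
Field: 114.11838/20 → 5 → F, 74.38855/10 → 7 → H; chars FH.
Square: 14.11838/2 → 7, 4.38855/1 → 4; chars 74.
Subsquare: 0.11838/0.0833333 → 1 → b, 0.38855/0.0416667 → 9 → j; chars bj.
Extended square: 0.03504/0.00833333 → 4, 0.01355/0.00416667 → 3; chars 43.

FH74bj43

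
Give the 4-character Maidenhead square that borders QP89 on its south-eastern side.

QP98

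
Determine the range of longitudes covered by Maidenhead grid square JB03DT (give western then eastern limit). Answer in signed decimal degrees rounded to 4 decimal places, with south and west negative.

0.2500, 0.3333

Field J=9, B=1: +9·20° lon, +1·10° lat → SW at lon 0°, lat -80°.
Square 0, 3: +0·2° lon, +3·1° lat → SW at lon 0°, lat -77°.
Subsquare d=3, t=19: +3·0.0833333° lon, +19·0.0416667° lat → SW at lon 0.25°, lat -76.2083°.
Cell spans 0.0833333° lon × 0.0416667° lat.
west 0.2500, east 0.3333.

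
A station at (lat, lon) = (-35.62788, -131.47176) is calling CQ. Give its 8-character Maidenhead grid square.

CF44gi39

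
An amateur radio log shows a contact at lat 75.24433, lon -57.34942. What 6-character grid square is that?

GQ15hf

Shift to the Maidenhead origin (180°W, 90°S): lon 122.6506, lat 165.2443.
Field: lon ⌊122.6506/20⌋ = 6 → G; lat ⌊165.2443/10⌋ = 16 → Q.
Square: lon ⌊2.6506/2⌋ = 1; lat ⌊5.2443/1⌋ = 5.
Subsquare: lon ⌊0.6506/0.0833333⌋ = 7 → h; lat ⌊0.2443/0.0416667⌋ = 5 → f.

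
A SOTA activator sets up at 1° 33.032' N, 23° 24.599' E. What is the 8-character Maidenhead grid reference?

KJ11qn92

Offset from 180°W / 90°S: lon 203.40998°, lat 91.55053°.
Field: 203.40998/20 → 10 → K, 91.55053/10 → 9 → J; chars KJ.
Square: 3.40998/2 → 1, 1.55053/1 → 1; chars 11.
Subsquare: 1.40998/0.0833333 → 16 → q, 0.55053/0.0416667 → 13 → n; chars qn.
Extended square: 0.07665/0.00833333 → 9, 0.00887/0.00416667 → 2; chars 92.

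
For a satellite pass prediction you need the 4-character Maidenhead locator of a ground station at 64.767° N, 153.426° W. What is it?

BP34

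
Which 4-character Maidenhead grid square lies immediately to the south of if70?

Latitude square 0; −1 → -1, wraps to 9, carry into field.
Latitude field F = 5; −1 → 4 = E.
The longitude characters are unchanged.

IE79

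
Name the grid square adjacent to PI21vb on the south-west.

PI21ua

Longitude subsquare v = 21; −1 → 20 = u.
Latitude subsquare b = 1; −1 → 0 = a.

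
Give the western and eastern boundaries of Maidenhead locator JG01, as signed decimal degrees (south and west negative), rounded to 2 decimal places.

Field J=9, G=6: +9·20° lon, +6·10° lat → SW at lon 0°, lat -30°.
Square 0, 1: +0·2° lon, +1·1° lat → SW at lon 0°, lat -29°.
Cell spans 2° lon × 1° lat.
west 0.00, east 2.00.

0.00, 2.00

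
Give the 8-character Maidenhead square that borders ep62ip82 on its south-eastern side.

Longitude extended square 8; +1 → 9.
Latitude extended square 2; −1 → 1.

EP62ip91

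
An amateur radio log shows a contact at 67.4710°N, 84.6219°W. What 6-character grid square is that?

EP77ql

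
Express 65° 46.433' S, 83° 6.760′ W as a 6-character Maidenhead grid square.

EC84kf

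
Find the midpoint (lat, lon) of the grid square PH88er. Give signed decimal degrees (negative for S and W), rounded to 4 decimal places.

-11.2708, 136.3750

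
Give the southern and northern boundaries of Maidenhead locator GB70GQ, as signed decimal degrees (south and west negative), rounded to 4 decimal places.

-79.3333, -79.2917

Field G=6, B=1: +6·20° lon, +1·10° lat → SW at lon -60°, lat -80°.
Square 7, 0: +7·2° lon, +0·1° lat → SW at lon -46°, lat -80°.
Subsquare g=6, q=16: +6·0.0833333° lon, +16·0.0416667° lat → SW at lon -45.5°, lat -79.3333°.
Cell spans 0.0833333° lon × 0.0416667° lat.
south -79.3333, north -79.2917.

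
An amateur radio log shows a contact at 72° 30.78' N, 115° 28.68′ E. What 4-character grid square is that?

Shift to the Maidenhead origin (180°W, 90°S): lon 295.48, lat 162.51.
Field (20°×10°, letters A–R): lon ⌊295.48/20⌋ = 14 → O; lat ⌊162.51/10⌋ = 16 → Q.
Square (2°×1°, digits 0–9): lon ⌊15.48/2⌋ = 7; lat ⌊2.51/1⌋ = 2.

OQ72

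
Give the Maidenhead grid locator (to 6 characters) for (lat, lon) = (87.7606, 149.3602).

QR47qs

Add 180° to longitude and 90° to latitude: 329.3602, 177.7606.
Field (20°×10°, letters A–R): 329.3602/20 → 16 → Q, 177.7606/10 → 17 → R; chars QR.
Square (2°×1°, digits 0–9): 9.3602/2 → 4, 7.7606/1 → 7; chars 47.
Subsquare (5′×2.5′, letters a–x): 1.3602/0.0833333 → 16 → q, 0.7606/0.0416667 → 18 → s; chars qs.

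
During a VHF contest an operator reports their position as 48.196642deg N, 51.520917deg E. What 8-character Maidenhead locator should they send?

LN58se27

Offset from 180°W / 90°S: lon 231.52092°, lat 138.19664°.
Field: 231.52092/20 → 11 → L, 138.19664/10 → 13 → N; chars LN.
Square: 11.52092/2 → 5, 8.19664/1 → 8; chars 58.
Subsquare: 1.52092/0.0833333 → 18 → s, 0.19664/0.0416667 → 4 → e; chars se.
Extended square: 0.02092/0.00833333 → 2, 0.02998/0.00416667 → 7; chars 27.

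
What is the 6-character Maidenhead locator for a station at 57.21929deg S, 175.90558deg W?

Add 180° to longitude and 90° to latitude: 4.0944, 32.7807.
Field (20°×10°, letters A–R): lon ⌊4.0944/20⌋ = 0 → A; lat ⌊32.7807/10⌋ = 3 → D.
Square (2°×1°, digits 0–9): lon ⌊4.0944/2⌋ = 2; lat ⌊2.7807/1⌋ = 2.
Subsquare (5′×2.5′, letters a–x): lon ⌊0.0944/0.0833333⌋ = 1 → b; lat ⌊0.7807/0.0416667⌋ = 18 → s.

AD22bs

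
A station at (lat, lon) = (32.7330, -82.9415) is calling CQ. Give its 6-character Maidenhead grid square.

Shift to the Maidenhead origin (180°W, 90°S): lon 97.0585, lat 122.7330.
Field: lon ⌊97.0585/20⌋ = 4 → E; lat ⌊122.7330/10⌋ = 12 → M.
Square: lon ⌊17.0585/2⌋ = 8; lat ⌊2.7330/1⌋ = 2.
Subsquare: lon ⌊1.0585/0.0833333⌋ = 12 → m; lat ⌊0.7330/0.0416667⌋ = 17 → r.

EM82mr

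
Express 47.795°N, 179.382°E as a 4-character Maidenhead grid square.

Offset from 180°W / 90°S: lon 359.38°, lat 137.80°.
Field: 359.38/20 → 17 → R, 137.80/10 → 13 → N; chars RN.
Square: 19.38/2 → 9, 7.80/1 → 7; chars 97.

RN97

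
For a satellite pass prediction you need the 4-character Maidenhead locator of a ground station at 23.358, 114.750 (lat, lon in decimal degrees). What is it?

OL73

Offset from 180°W / 90°S: lon 294.75°, lat 113.36°.
Field: 294.75/20 → 14 → O, 113.36/10 → 11 → L; chars OL.
Square: 14.75/2 → 7, 3.36/1 → 3; chars 73.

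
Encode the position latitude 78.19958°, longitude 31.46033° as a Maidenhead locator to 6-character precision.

KQ58re

Add 180° to longitude and 90° to latitude: 211.4603, 168.1996.
Field (20°×10°, letters A–R): lon ⌊211.4603/20⌋ = 10 → K; lat ⌊168.1996/10⌋ = 16 → Q.
Square (2°×1°, digits 0–9): lon ⌊11.4603/2⌋ = 5; lat ⌊8.1996/1⌋ = 8.
Subsquare (5′×2.5′, letters a–x): lon ⌊1.4603/0.0833333⌋ = 17 → r; lat ⌊0.1996/0.0416667⌋ = 4 → e.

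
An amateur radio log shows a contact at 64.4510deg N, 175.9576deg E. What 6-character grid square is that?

RP74xk

Offset from 180°W / 90°S: lon 355.9576°, lat 154.4510°.
Field: 355.9576/20 → 17 → R, 154.4510/10 → 15 → P; chars RP.
Square: 15.9576/2 → 7, 4.4510/1 → 4; chars 74.
Subsquare: 1.9576/0.0833333 → 23 → x, 0.4510/0.0416667 → 10 → k; chars xk.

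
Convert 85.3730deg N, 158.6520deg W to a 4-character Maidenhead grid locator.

Shift to the Maidenhead origin (180°W, 90°S): lon 21.35, lat 175.37.
Field: lon ⌊21.35/20⌋ = 1 → B; lat ⌊175.37/10⌋ = 17 → R.
Square: lon ⌊1.35/2⌋ = 0; lat ⌊5.37/1⌋ = 5.

BR05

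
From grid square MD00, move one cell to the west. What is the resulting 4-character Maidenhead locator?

LD90

Longitude square 0; −1 → -1, wraps to 9, carry into field.
Longitude field M = 12; −1 → 11 = L.
The latitude characters are unchanged.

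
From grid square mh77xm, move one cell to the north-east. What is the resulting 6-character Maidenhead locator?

MH87an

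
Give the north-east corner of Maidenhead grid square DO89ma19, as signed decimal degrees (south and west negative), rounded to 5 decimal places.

59.04167, -102.98333

Field D=3, O=14: +3·20° lon, +14·10° lat → SW at lon -120°, lat 50°.
Square 8, 9: +8·2° lon, +9·1° lat → SW at lon -104°, lat 59°.
Subsquare m=12, a=0: +12·0.0833333° lon, +0·0.0416667° lat → SW at lon -103°, lat 59°.
Extended square 1, 9: +1·0.00833333° lon, +9·0.00416667° lat → SW at lon -102.992°, lat 59.0375°.
Cell spans 0.00833333° lon × 0.00416667° lat. NE corner is SW corner plus one full cell.
latitude 59.04167, longitude -102.98333.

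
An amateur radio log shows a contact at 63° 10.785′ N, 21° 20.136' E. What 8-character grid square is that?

KP03qe03

Shift to the Maidenhead origin (180°W, 90°S): lon 201.33560, lat 153.17975.
Field: lon ⌊201.33560/20⌋ = 10 → K; lat ⌊153.17975/10⌋ = 15 → P.
Square: lon ⌊1.33560/2⌋ = 0; lat ⌊3.17975/1⌋ = 3.
Subsquare: lon ⌊1.33560/0.0833333⌋ = 16 → q; lat ⌊0.17975/0.0416667⌋ = 4 → e.
Extended square: lon ⌊0.00227/0.00833333⌋ = 0; lat ⌊0.01308/0.00416667⌋ = 3.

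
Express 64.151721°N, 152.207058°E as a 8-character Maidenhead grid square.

QP64cd46

Add 180° to longitude and 90° to latitude: 332.20706, 154.15172.
Field: 332.20706/20 → 16 → Q, 154.15172/10 → 15 → P; chars QP.
Square: 12.20706/2 → 6, 4.15172/1 → 4; chars 64.
Subsquare: 0.20706/0.0833333 → 2 → c, 0.15172/0.0416667 → 3 → d; chars cd.
Extended square: 0.04039/0.00833333 → 4, 0.02672/0.00416667 → 6; chars 46.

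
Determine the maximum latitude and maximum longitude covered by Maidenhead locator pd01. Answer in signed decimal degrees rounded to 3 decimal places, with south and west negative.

-58.000, 122.000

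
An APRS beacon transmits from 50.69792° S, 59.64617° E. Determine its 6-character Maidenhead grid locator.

LD99th

Shift to the Maidenhead origin (180°W, 90°S): lon 239.6462, lat 39.3021.
Field (20°×10°, letters A–R): 239.6462/20 → 11 → L, 39.3021/10 → 3 → D; chars LD.
Square (2°×1°, digits 0–9): 19.6462/2 → 9, 9.3021/1 → 9; chars 99.
Subsquare (5′×2.5′, letters a–x): 1.6462/0.0833333 → 19 → t, 0.3021/0.0416667 → 7 → h; chars th.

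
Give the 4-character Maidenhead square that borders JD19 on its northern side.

JE10

Latitude square 9; +1 → 10, wraps to 0, carry into field.
Latitude field D = 3; +1 → 4 = E.
The longitude characters are unchanged.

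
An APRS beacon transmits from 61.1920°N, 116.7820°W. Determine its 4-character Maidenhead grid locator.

Offset from 180°W / 90°S: lon 63.22°, lat 151.19°.
Field: lon ⌊63.22/20⌋ = 3 → D; lat ⌊151.19/10⌋ = 15 → P.
Square: lon ⌊3.22/2⌋ = 1; lat ⌊1.19/1⌋ = 1.

DP11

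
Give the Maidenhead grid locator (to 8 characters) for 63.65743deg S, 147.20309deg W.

Offset from 180°W / 90°S: lon 32.79691°, lat 26.34257°.
Field (20°×10°, letters A–R): lon ⌊32.79691/20⌋ = 1 → B; lat ⌊26.34257/10⌋ = 2 → C.
Square (2°×1°, digits 0–9): lon ⌊12.79691/2⌋ = 6; lat ⌊6.34257/1⌋ = 6.
Subsquare (5′×2.5′, letters a–x): lon ⌊0.79691/0.0833333⌋ = 9 → j; lat ⌊0.34257/0.0416667⌋ = 8 → i.
Extended square (30″×15″, digits 0–9): lon ⌊0.04691/0.00833333⌋ = 5; lat ⌊0.00924/0.00416667⌋ = 2.

BC66ji52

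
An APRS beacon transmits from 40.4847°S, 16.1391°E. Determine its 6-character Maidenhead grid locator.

JE89bm

Offset from 180°W / 90°S: lon 196.1391°, lat 49.5153°.
Field: 196.1391/20 → 9 → J, 49.5153/10 → 4 → E; chars JE.
Square: 16.1391/2 → 8, 9.5153/1 → 9; chars 89.
Subsquare: 0.1391/0.0833333 → 1 → b, 0.5153/0.0416667 → 12 → m; chars bm.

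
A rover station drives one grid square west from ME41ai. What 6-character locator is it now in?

ME31xi

Longitude subsquare a = 0; −1 → -1, wraps to 23 = x, carry into square.
Longitude square 4; −1 → 3.
The latitude characters are unchanged.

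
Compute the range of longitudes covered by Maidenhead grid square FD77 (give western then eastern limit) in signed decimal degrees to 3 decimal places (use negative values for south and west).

Field F=5, D=3: +5·20° lon, +3·10° lat → SW at lon -80°, lat -60°.
Square 7, 7: +7·2° lon, +7·1° lat → SW at lon -66°, lat -53°.
Cell spans 2° lon × 1° lat.
west -66.000, east -64.000.

-66.000, -64.000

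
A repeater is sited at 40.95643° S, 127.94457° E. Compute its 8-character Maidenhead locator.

PE39xb30

Add 180° to longitude and 90° to latitude: 307.94457, 49.04357.
Field: lon ⌊307.94457/20⌋ = 15 → P; lat ⌊49.04357/10⌋ = 4 → E.
Square: lon ⌊7.94457/2⌋ = 3; lat ⌊9.04357/1⌋ = 9.
Subsquare: lon ⌊1.94457/0.0833333⌋ = 23 → x; lat ⌊0.04357/0.0416667⌋ = 1 → b.
Extended square: lon ⌊0.02790/0.00833333⌋ = 3; lat ⌊0.00190/0.00416667⌋ = 0.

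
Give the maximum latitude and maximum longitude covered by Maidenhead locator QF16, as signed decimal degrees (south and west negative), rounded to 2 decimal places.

Field Q=16, F=5: +16·20° lon, +5·10° lat → SW at lon 140°, lat -40°.
Square 1, 6: +1·2° lon, +6·1° lat → SW at lon 142°, lat -34°.
Cell spans 2° lon × 1° lat. NE corner is SW corner plus one full cell.
latitude -33.00, longitude 144.00.

-33.00, 144.00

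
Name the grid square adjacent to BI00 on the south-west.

Longitude square 0; −1 → -1, wraps to 9, carry into field.
Longitude field B = 1; −1 → 0 = A.
Latitude square 0; −1 → -1, wraps to 9, carry into field.
Latitude field I = 8; −1 → 7 = H.

AH99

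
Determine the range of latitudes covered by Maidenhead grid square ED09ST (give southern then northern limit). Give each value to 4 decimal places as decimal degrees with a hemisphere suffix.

50.2083° S, 50.1667° S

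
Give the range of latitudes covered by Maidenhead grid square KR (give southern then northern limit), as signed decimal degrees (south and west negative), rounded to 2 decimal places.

Field K=10, R=17: +10·20° lon, +17·10° lat → SW at lon 20°, lat 80°.
Cell spans 20° lon × 10° lat.
south 80.00, north 90.00.

80.00, 90.00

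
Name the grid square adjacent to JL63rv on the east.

Longitude subsquare r = 17; +1 → 18 = s.
The latitude characters are unchanged.

JL63sv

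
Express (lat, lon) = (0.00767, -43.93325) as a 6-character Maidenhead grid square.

Shift to the Maidenhead origin (180°W, 90°S): lon 136.0668, lat 90.0077.
Field: lon ⌊136.0668/20⌋ = 6 → G; lat ⌊90.0077/10⌋ = 9 → J.
Square: lon ⌊16.0668/2⌋ = 8; lat ⌊0.0077/1⌋ = 0.
Subsquare: lon ⌊0.0668/0.0833333⌋ = 0 → a; lat ⌊0.0077/0.0416667⌋ = 0 → a.

GJ80aa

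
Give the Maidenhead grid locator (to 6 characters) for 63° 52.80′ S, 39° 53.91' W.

HC06bc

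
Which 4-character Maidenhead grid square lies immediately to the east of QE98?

RE08

Longitude square 9; +1 → 10, wraps to 0, carry into field.
Longitude field Q = 16; +1 → 17 = R.
The latitude characters are unchanged.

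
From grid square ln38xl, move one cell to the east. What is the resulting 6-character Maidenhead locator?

LN48al

Longitude subsquare x = 23; +1 → 24, wraps to 0 = a, carry into square.
Longitude square 3; +1 → 4.
The latitude characters are unchanged.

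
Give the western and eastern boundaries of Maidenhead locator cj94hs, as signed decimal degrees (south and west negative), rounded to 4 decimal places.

Field C=2, J=9: +2·20° lon, +9·10° lat → SW at lon -140°, lat 0°.
Square 9, 4: +9·2° lon, +4·1° lat → SW at lon -122°, lat 4°.
Subsquare h=7, s=18: +7·0.0833333° lon, +18·0.0416667° lat → SW at lon -121.417°, lat 4.75°.
Cell spans 0.0833333° lon × 0.0416667° lat.
west -121.4167, east -121.3333.

-121.4167, -121.3333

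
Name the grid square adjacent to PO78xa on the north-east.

PO88ab

Longitude subsquare x = 23; +1 → 24, wraps to 0 = a, carry into square.
Longitude square 7; +1 → 8.
Latitude subsquare a = 0; +1 → 1 = b.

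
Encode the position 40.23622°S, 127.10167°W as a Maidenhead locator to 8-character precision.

Add 180° to longitude and 90° to latitude: 52.89833, 49.76378.
Field: 52.89833/20 → 2 → C, 49.76378/10 → 4 → E; chars CE.
Square: 12.89833/2 → 6, 9.76378/1 → 9; chars 69.
Subsquare: 0.89833/0.0833333 → 10 → k, 0.76378/0.0416667 → 18 → s; chars ks.
Extended square: 0.06500/0.00833333 → 7, 0.01378/0.00416667 → 3; chars 73.

CE69ks73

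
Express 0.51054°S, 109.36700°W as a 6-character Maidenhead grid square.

DI59hl

Add 180° to longitude and 90° to latitude: 70.6330, 89.4895.
Field: lon ⌊70.6330/20⌋ = 3 → D; lat ⌊89.4895/10⌋ = 8 → I.
Square: lon ⌊10.6330/2⌋ = 5; lat ⌊9.4895/1⌋ = 9.
Subsquare: lon ⌊0.6330/0.0833333⌋ = 7 → h; lat ⌊0.4895/0.0416667⌋ = 11 → l.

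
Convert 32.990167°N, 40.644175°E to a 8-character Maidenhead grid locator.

LM02hx77

Add 180° to longitude and 90° to latitude: 220.64417, 122.99017.
Field: 220.64417/20 → 11 → L, 122.99017/10 → 12 → M; chars LM.
Square: 0.64417/2 → 0, 2.99017/1 → 2; chars 02.
Subsquare: 0.64417/0.0833333 → 7 → h, 0.99017/0.0416667 → 23 → x; chars hx.
Extended square: 0.06084/0.00833333 → 7, 0.03183/0.00416667 → 7; chars 77.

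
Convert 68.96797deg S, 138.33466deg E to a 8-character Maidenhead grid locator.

Offset from 180°W / 90°S: lon 318.33466°, lat 21.03203°.
Field: lon ⌊318.33466/20⌋ = 15 → P; lat ⌊21.03203/10⌋ = 2 → C.
Square: lon ⌊18.33466/2⌋ = 9; lat ⌊1.03203/1⌋ = 1.
Subsquare: lon ⌊0.33466/0.0833333⌋ = 4 → e; lat ⌊0.03203/0.0416667⌋ = 0 → a.
Extended square: lon ⌊0.00133/0.00833333⌋ = 0; lat ⌊0.03203/0.00416667⌋ = 7.

PC91ea07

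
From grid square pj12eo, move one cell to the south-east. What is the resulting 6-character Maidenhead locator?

PJ12fn

Longitude subsquare e = 4; +1 → 5 = f.
Latitude subsquare o = 14; −1 → 13 = n.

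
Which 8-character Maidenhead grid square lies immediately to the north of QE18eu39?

QE18ev30

Latitude extended square 9; +1 → 10, wraps to 0, carry into subsquare.
Latitude subsquare u = 20; +1 → 21 = v.
The longitude characters are unchanged.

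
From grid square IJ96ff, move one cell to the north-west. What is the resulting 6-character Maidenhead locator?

Longitude subsquare f = 5; −1 → 4 = e.
Latitude subsquare f = 5; +1 → 6 = g.

IJ96eg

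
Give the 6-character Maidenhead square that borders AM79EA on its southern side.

Latitude subsquare a = 0; −1 → -1, wraps to 23 = x, carry into square.
Latitude square 9; −1 → 8.
The longitude characters are unchanged.

AM78ex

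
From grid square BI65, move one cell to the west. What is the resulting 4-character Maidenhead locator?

BI55

Longitude square 6; −1 → 5.
The latitude characters are unchanged.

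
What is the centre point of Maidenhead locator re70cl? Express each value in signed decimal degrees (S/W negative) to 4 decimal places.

Field R=17, E=4: +17·20° lon, +4·10° lat → SW at lon 160°, lat -50°.
Square 7, 0: +7·2° lon, +0·1° lat → SW at lon 174°, lat -50°.
Subsquare c=2, l=11: +2·0.0833333° lon, +11·0.0416667° lat → SW at lon 174.167°, lat -49.5417°.
Cell spans 0.0833333° lon × 0.0416667° lat. Centre is SW corner plus half of each.
latitude -49.5208, longitude 174.2083.

-49.5208, 174.2083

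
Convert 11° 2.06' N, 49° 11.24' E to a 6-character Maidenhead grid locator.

Add 180° to longitude and 90° to latitude: 229.1873, 101.0343.
Field: 229.1873/20 → 11 → L, 101.0343/10 → 10 → K; chars LK.
Square: 9.1873/2 → 4, 1.0343/1 → 1; chars 41.
Subsquare: 1.1873/0.0833333 → 14 → o, 0.0343/0.0416667 → 0 → a; chars oa.

LK41oa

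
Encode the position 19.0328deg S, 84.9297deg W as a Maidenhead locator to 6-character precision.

Offset from 180°W / 90°S: lon 95.0703°, lat 70.9672°.
Field: 95.0703/20 → 4 → E, 70.9672/10 → 7 → H; chars EH.
Square: 15.0703/2 → 7, 0.9672/1 → 0; chars 70.
Subsquare: 1.0703/0.0833333 → 12 → m, 0.9672/0.0416667 → 23 → x; chars mx.

EH70mx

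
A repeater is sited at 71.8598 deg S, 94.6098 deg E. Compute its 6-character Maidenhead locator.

NB78hd

Add 180° to longitude and 90° to latitude: 274.6098, 18.1402.
Field: 274.6098/20 → 13 → N, 18.1402/10 → 1 → B; chars NB.
Square: 14.6098/2 → 7, 8.1402/1 → 8; chars 78.
Subsquare: 0.6098/0.0833333 → 7 → h, 0.1402/0.0416667 → 3 → d; chars hd.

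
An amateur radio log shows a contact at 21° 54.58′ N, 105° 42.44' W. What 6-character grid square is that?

Add 180° to longitude and 90° to latitude: 74.2927, 111.9097.
Field: lon ⌊74.2927/20⌋ = 3 → D; lat ⌊111.9097/10⌋ = 11 → L.
Square: lon ⌊14.2927/2⌋ = 7; lat ⌊1.9097/1⌋ = 1.
Subsquare: lon ⌊0.2927/0.0833333⌋ = 3 → d; lat ⌊0.9097/0.0416667⌋ = 21 → v.

DL71dv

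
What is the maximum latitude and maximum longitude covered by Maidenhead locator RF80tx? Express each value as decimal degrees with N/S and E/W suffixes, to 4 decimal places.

39.0000° S, 177.6667° E

Field R=17, F=5: +17·20° lon, +5·10° lat → SW at lon 160°, lat -40°.
Square 8, 0: +8·2° lon, +0·1° lat → SW at lon 176°, lat -40°.
Subsquare t=19, x=23: +19·0.0833333° lon, +23·0.0416667° lat → SW at lon 177.583°, lat -39.0417°.
Cell spans 0.0833333° lon × 0.0416667° lat. NE corner is SW corner plus one full cell.
latitude 39.0000° S, longitude 177.6667° E.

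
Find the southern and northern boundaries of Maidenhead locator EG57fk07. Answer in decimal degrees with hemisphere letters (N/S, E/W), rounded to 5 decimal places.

22.55417° S, 22.55000° S

Field E=4, G=6: +4·20° lon, +6·10° lat → SW at lon -100°, lat -30°.
Square 5, 7: +5·2° lon, +7·1° lat → SW at lon -90°, lat -23°.
Subsquare f=5, k=10: +5·0.0833333° lon, +10·0.0416667° lat → SW at lon -89.5833°, lat -22.5833°.
Extended square 0, 7: +0·0.00833333° lon, +7·0.00416667° lat → SW at lon -89.5833°, lat -22.5542°.
Cell spans 0.00833333° lon × 0.00416667° lat.
south 22.55417° S, north 22.55000° S.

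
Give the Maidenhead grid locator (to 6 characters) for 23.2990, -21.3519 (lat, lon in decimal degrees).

Add 180° to longitude and 90° to latitude: 158.6481, 113.2990.
Field (20°×10°, letters A–R): 158.6481/20 → 7 → H, 113.2990/10 → 11 → L; chars HL.
Square (2°×1°, digits 0–9): 18.6481/2 → 9, 3.2990/1 → 3; chars 93.
Subsquare (5′×2.5′, letters a–x): 0.6481/0.0833333 → 7 → h, 0.2990/0.0416667 → 7 → h; chars hh.

HL93hh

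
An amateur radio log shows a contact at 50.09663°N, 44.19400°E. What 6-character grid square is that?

LO20cc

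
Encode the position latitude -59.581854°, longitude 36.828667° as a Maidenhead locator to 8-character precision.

KD80jk90

Add 180° to longitude and 90° to latitude: 216.82867, 30.41815.
Field: lon ⌊216.82867/20⌋ = 10 → K; lat ⌊30.41815/10⌋ = 3 → D.
Square: lon ⌊16.82867/2⌋ = 8; lat ⌊0.41815/1⌋ = 0.
Subsquare: lon ⌊0.82867/0.0833333⌋ = 9 → j; lat ⌊0.41815/0.0416667⌋ = 10 → k.
Extended square: lon ⌊0.07867/0.00833333⌋ = 9; lat ⌊0.00148/0.00416667⌋ = 0.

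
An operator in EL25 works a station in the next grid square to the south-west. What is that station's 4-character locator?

Longitude square 2; −1 → 1.
Latitude square 5; −1 → 4.

EL14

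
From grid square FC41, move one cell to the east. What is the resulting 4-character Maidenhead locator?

FC51

Longitude square 4; +1 → 5.
The latitude characters are unchanged.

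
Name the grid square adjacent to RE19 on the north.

RF10

Latitude square 9; +1 → 10, wraps to 0, carry into field.
Latitude field E = 4; +1 → 5 = F.
The longitude characters are unchanged.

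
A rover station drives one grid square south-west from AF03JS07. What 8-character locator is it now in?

AF03is96

Longitude extended square 0; −1 → -1, wraps to 9, carry into subsquare.
Longitude subsquare j = 9; −1 → 8 = i.
Latitude extended square 7; −1 → 6.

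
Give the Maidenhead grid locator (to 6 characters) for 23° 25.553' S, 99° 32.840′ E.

NG96sn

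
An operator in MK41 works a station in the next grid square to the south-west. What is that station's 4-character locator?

MK30

Longitude square 4; −1 → 3.
Latitude square 1; −1 → 0.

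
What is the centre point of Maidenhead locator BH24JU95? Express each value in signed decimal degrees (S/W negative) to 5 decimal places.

-15.14375, -155.17083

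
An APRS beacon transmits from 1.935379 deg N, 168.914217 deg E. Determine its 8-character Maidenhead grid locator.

Add 180° to longitude and 90° to latitude: 348.91422, 91.93538.
Field (20°×10°, letters A–R): lon ⌊348.91422/20⌋ = 17 → R; lat ⌊91.93538/10⌋ = 9 → J.
Square (2°×1°, digits 0–9): lon ⌊8.91422/2⌋ = 4; lat ⌊1.93538/1⌋ = 1.
Subsquare (5′×2.5′, letters a–x): lon ⌊0.91422/0.0833333⌋ = 10 → k; lat ⌊0.93538/0.0416667⌋ = 22 → w.
Extended square (30″×15″, digits 0–9): lon ⌊0.08088/0.00833333⌋ = 9; lat ⌊0.01871/0.00416667⌋ = 4.

RJ41kw94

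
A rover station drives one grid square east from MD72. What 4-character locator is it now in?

Longitude square 7; +1 → 8.
The latitude characters are unchanged.

MD82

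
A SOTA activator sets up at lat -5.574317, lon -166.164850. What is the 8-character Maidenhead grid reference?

AI64wk02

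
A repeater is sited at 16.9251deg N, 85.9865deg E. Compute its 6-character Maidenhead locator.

Add 180° to longitude and 90° to latitude: 265.9865, 106.9251.
Field: 265.9865/20 → 13 → N, 106.9251/10 → 10 → K; chars NK.
Square: 5.9865/2 → 2, 6.9251/1 → 6; chars 26.
Subsquare: 1.9865/0.0833333 → 23 → x, 0.9251/0.0416667 → 22 → w; chars xw.

NK26xw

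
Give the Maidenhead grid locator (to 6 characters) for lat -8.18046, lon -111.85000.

Offset from 180°W / 90°S: lon 68.1500°, lat 81.8195°.
Field: 68.1500/20 → 3 → D, 81.8195/10 → 8 → I; chars DI.
Square: 8.1500/2 → 4, 1.8195/1 → 1; chars 41.
Subsquare: 0.1500/0.0833333 → 1 → b, 0.8195/0.0416667 → 19 → t; chars bt.

DI41bt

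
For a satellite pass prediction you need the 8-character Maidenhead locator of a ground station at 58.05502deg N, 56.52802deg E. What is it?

LO88gb33

Offset from 180°W / 90°S: lon 236.52802°, lat 148.05502°.
Field (20°×10°, letters A–R): lon ⌊236.52802/20⌋ = 11 → L; lat ⌊148.05502/10⌋ = 14 → O.
Square (2°×1°, digits 0–9): lon ⌊16.52802/2⌋ = 8; lat ⌊8.05502/1⌋ = 8.
Subsquare (5′×2.5′, letters a–x): lon ⌊0.52802/0.0833333⌋ = 6 → g; lat ⌊0.05502/0.0416667⌋ = 1 → b.
Extended square (30″×15″, digits 0–9): lon ⌊0.02802/0.00833333⌋ = 3; lat ⌊0.01335/0.00416667⌋ = 3.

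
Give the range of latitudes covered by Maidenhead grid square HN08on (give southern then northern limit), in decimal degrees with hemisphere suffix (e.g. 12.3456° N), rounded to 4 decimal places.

48.5417° N, 48.5833° N

Field H=7, N=13: +7·20° lon, +13·10° lat → SW at lon -40°, lat 40°.
Square 0, 8: +0·2° lon, +8·1° lat → SW at lon -40°, lat 48°.
Subsquare o=14, n=13: +14·0.0833333° lon, +13·0.0416667° lat → SW at lon -38.8333°, lat 48.5417°.
Cell spans 0.0833333° lon × 0.0416667° lat.
south 48.5417° N, north 48.5833° N.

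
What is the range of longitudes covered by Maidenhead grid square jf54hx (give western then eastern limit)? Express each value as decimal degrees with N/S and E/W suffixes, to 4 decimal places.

Field J=9, F=5: +9·20° lon, +5·10° lat → SW at lon 0°, lat -40°.
Square 5, 4: +5·2° lon, +4·1° lat → SW at lon 10°, lat -36°.
Subsquare h=7, x=23: +7·0.0833333° lon, +23·0.0416667° lat → SW at lon 10.5833°, lat -35.0417°.
Cell spans 0.0833333° lon × 0.0416667° lat.
west 10.5833° E, east 10.6667° E.

10.5833° E, 10.6667° E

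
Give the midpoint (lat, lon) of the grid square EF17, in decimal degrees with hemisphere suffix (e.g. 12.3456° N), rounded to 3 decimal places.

Field E=4, F=5: +4·20° lon, +5·10° lat → SW at lon -100°, lat -40°.
Square 1, 7: +1·2° lon, +7·1° lat → SW at lon -98°, lat -33°.
Cell spans 2° lon × 1° lat. Centre is SW corner plus half of each.
latitude 32.500° S, longitude 97.000° W.

32.500° S, 97.000° W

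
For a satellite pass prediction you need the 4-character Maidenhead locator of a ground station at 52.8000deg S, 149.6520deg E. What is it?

Offset from 180°W / 90°S: lon 329.65°, lat 37.20°.
Field: lon ⌊329.65/20⌋ = 16 → Q; lat ⌊37.20/10⌋ = 3 → D.
Square: lon ⌊9.65/2⌋ = 4; lat ⌊7.20/1⌋ = 7.

QD47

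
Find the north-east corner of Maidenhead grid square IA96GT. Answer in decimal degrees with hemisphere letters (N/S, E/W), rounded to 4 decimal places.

Field I=8, A=0: +8·20° lon, +0·10° lat → SW at lon -20°, lat -90°.
Square 9, 6: +9·2° lon, +6·1° lat → SW at lon -2°, lat -84°.
Subsquare g=6, t=19: +6·0.0833333° lon, +19·0.0416667° lat → SW at lon -1.5°, lat -83.2083°.
Cell spans 0.0833333° lon × 0.0416667° lat. NE corner is SW corner plus one full cell.
latitude 83.1667° S, longitude 1.4167° W.

83.1667° S, 1.4167° W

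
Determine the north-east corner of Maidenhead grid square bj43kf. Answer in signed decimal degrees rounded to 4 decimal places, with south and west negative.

Field B=1, J=9: +1·20° lon, +9·10° lat → SW at lon -160°, lat 0°.
Square 4, 3: +4·2° lon, +3·1° lat → SW at lon -152°, lat 3°.
Subsquare k=10, f=5: +10·0.0833333° lon, +5·0.0416667° lat → SW at lon -151.167°, lat 3.20833°.
Cell spans 0.0833333° lon × 0.0416667° lat. NE corner is SW corner plus one full cell.
latitude 3.2500, longitude -151.0833.

3.2500, -151.0833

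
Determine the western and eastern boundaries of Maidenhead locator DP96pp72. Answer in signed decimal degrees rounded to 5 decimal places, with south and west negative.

Field D=3, P=15: +3·20° lon, +15·10° lat → SW at lon -120°, lat 60°.
Square 9, 6: +9·2° lon, +6·1° lat → SW at lon -102°, lat 66°.
Subsquare p=15, p=15: +15·0.0833333° lon, +15·0.0416667° lat → SW at lon -100.75°, lat 66.625°.
Extended square 7, 2: +7·0.00833333° lon, +2·0.00416667° lat → SW at lon -100.692°, lat 66.6333°.
Cell spans 0.00833333° lon × 0.00416667° lat.
west -100.69167, east -100.68333.

-100.69167, -100.68333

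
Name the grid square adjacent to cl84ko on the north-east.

Longitude subsquare k = 10; +1 → 11 = l.
Latitude subsquare o = 14; +1 → 15 = p.

CL84lp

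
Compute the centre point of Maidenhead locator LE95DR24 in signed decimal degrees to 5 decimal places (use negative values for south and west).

Field L=11, E=4: +11·20° lon, +4·10° lat → SW at lon 40°, lat -50°.
Square 9, 5: +9·2° lon, +5·1° lat → SW at lon 58°, lat -45°.
Subsquare d=3, r=17: +3·0.0833333° lon, +17·0.0416667° lat → SW at lon 58.25°, lat -44.2917°.
Extended square 2, 4: +2·0.00833333° lon, +4·0.00416667° lat → SW at lon 58.2667°, lat -44.275°.
Cell spans 0.00833333° lon × 0.00416667° lat. Centre is SW corner plus half of each.
latitude -44.27292, longitude 58.27083.

-44.27292, 58.27083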